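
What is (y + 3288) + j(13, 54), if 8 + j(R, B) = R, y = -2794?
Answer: 499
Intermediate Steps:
j(R, B) = -8 + R
(y + 3288) + j(13, 54) = (-2794 + 3288) + (-8 + 13) = 494 + 5 = 499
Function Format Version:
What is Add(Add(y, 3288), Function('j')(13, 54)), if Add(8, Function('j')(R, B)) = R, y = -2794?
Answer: 499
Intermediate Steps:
Function('j')(R, B) = Add(-8, R)
Add(Add(y, 3288), Function('j')(13, 54)) = Add(Add(-2794, 3288), Add(-8, 13)) = Add(494, 5) = 499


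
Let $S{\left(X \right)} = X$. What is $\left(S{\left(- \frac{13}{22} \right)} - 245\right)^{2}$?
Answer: $\frac{29192409}{484} \approx 60315.0$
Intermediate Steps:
$\left(S{\left(- \frac{13}{22} \right)} - 245\right)^{2} = \left(- \frac{13}{22} - 245\right)^{2} = \left(- \frac{5403}{22}\right)^{2} = \frac{29192409}{484}$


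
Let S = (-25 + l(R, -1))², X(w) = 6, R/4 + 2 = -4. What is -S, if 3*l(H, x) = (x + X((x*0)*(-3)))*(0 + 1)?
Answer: -4900/9 ≈ -544.44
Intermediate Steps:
R = -24 (R = -8 + 4*(-4) = -8 - 16 = -24)
l(H, x) = 2 + x/3 (l(H, x) = ((x + 6)*(0 + 1))/3 = ((6 + x)*1)/3 = (6 + x)/3 = 2 + x/3)
S = 4900/9 (S = (-25 + (2 + (⅓)*(-1)))² = (-25 + (2 - ⅓))² = (-25 + 5/3)² = (-70/3)² = 4900/9 ≈ 544.44)
-S = -1*4900/9 = -4900/9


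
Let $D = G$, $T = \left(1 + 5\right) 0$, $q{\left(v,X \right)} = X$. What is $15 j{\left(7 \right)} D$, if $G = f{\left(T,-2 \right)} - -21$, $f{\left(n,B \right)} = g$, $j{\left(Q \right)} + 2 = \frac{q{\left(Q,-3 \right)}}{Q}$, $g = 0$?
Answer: $-765$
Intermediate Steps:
$T = 0$ ($T = 6 \cdot 0 = 0$)
$j{\left(Q \right)} = -2 - \frac{3}{Q}$
$f{\left(n,B \right)} = 0$
$G = 21$ ($G = 0 - -21 = 0 + 21 = 21$)
$D = 21$
$15 j{\left(7 \right)} D = 15 \left(-2 - \frac{3}{7}\right) 21 = 15 \left(- \frac{17}{7}\right) 21 = \left(- \frac{255}{7}\right) 21 = -765$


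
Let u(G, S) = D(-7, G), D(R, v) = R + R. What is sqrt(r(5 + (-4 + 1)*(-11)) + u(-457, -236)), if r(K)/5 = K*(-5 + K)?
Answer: 4*sqrt(391) ≈ 79.095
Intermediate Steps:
D(R, v) = 2*R
u(G, S) = -14 (u(G, S) = 2*(-7) = -14)
r(K) = 5*K*(-5 + K) (r(K) = 5*(K*(-5 + K)) = 5*K*(-5 + K))
sqrt(r(5 + (-4 + 1)*(-11)) + u(-457, -236)) = sqrt(5*(5 + (-4 + 1)*(-11))*(-5 + (5 + (-4 + 1)*(-11))) - 14) = sqrt(5*(5 - 3*(-11))*(-5 + (5 - 3*(-11))) - 14) = sqrt(5*(5 + 33)*(-5 + (5 + 33)) - 14) = sqrt(5*38*(-5 + 38) - 14) = sqrt(5*38*33 - 14) = sqrt(6270 - 14) = sqrt(6256) = 4*sqrt(391)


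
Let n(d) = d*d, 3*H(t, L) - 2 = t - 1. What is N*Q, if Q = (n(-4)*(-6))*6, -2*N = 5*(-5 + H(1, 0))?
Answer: -6240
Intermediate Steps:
H(t, L) = ⅓ + t/3 (H(t, L) = ⅔ + (t - 1)/3 = ⅔ + (-1 + t)/3 = ⅔ + (-⅓ + t/3) = ⅓ + t/3)
n(d) = d²
N = 65/6 (N = -5*(-5 + (⅓ + (⅓)*1))/2 = -5*(-5 + (⅓ + ⅓))/2 = -5*(-5 + ⅔)/2 = -5*(-13)/(2*3) = -½*(-65/3) = 65/6 ≈ 10.833)
Q = -576 (Q = ((-4)²*(-6))*6 = (16*(-6))*6 = -96*6 = -576)
N*Q = (65/6)*(-576) = -6240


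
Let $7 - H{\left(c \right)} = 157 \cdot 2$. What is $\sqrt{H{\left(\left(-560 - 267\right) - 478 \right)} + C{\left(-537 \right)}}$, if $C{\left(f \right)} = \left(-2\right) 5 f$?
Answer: $\sqrt{5063} \approx 71.155$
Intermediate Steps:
$H{\left(c \right)} = -307$ ($H{\left(c \right)} = 7 - 157 \cdot 2 = 7 - 314 = -307$)
$C{\left(f \right)} = - 10 f$
$\sqrt{H{\left(\left(-560 - 267\right) - 478 \right)} + C{\left(-537 \right)}} = \sqrt{-307 - -5370} = \sqrt{-307 + 5370} = \sqrt{5063}$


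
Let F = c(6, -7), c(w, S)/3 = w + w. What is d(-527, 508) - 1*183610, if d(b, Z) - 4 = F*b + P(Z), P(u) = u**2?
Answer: 55486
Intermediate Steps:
c(w, S) = 6*w (c(w, S) = 3*(w + w) = 3*(2*w) = 6*w)
F = 36 (F = 6*6 = 36)
d(b, Z) = 4 + Z**2 + 36*b (d(b, Z) = 4 + (36*b + Z**2) = 4 + (Z**2 + 36*b) = 4 + Z**2 + 36*b)
d(-527, 508) - 1*183610 = (4 + 508**2 + 36*(-527)) - 1*183610 = (4 + 258064 - 18972) - 183610 = 239096 - 183610 = 55486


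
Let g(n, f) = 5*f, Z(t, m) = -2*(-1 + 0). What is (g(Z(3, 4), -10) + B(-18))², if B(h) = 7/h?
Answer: 822649/324 ≈ 2539.0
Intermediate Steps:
Z(t, m) = 2 (Z(t, m) = -2*(-1) = 2)
(g(Z(3, 4), -10) + B(-18))² = (5*(-10) + 7/(-18))² = (-50 + 7*(-1/18))² = (-50 - 7/18)² = (-907/18)² = 822649/324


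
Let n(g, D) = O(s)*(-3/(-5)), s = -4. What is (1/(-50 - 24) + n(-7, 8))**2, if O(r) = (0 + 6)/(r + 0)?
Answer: 28561/34225 ≈ 0.83451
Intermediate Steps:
O(r) = 6/r
n(g, D) = -9/10 (n(g, D) = (6/(-4))*(-3/(-5)) = (6*(-1/4))*(-3*(-1/5)) = -3/2*3/5 = -9/10)
(1/(-50 - 24) + n(-7, 8))**2 = (1/(-50 - 24) - 9/10)**2 = (1/(-74) - 9/10)**2 = (-1/74 - 9/10)**2 = (-169/185)**2 = 28561/34225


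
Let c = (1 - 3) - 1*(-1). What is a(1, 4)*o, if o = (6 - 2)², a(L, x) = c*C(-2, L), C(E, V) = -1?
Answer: 16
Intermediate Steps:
c = -1 (c = -2 + 1 = -1)
a(L, x) = 1 (a(L, x) = -1*(-1) = 1)
o = 16 (o = 4² = 16)
a(1, 4)*o = 1*16 = 16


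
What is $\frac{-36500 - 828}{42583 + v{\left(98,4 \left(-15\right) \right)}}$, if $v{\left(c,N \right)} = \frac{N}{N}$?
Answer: $- \frac{4666}{5323} \approx -0.87657$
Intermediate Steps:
$v{\left(c,N \right)} = 1$
$\frac{-36500 - 828}{42583 + v{\left(98,4 \left(-15\right) \right)}} = \frac{-36500 - 828}{42583 + 1} = - \frac{37328}{42584} = \left(-37328\right) \frac{1}{42584} = - \frac{4666}{5323}$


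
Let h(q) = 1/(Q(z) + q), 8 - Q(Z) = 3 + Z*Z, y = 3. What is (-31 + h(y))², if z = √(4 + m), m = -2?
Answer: 34225/36 ≈ 950.69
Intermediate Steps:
z = √2 (z = √(4 - 2) = √2 ≈ 1.4142)
Q(Z) = 5 - Z² (Q(Z) = 8 - (3 + Z*Z) = 8 - (3 + Z²) = 8 + (-3 - Z²) = 5 - Z²)
h(q) = 1/(3 + q) (h(q) = 1/((5 - (√2)²) + q) = 1/((5 - 1*2) + q) = 1/((5 - 2) + q) = 1/(3 + q))
(-31 + h(y))² = (-31 + 1/(3 + 3))² = (-31 + 1/6)² = (-31 + ⅙)² = (-185/6)² = 34225/36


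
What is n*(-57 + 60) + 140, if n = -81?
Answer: -103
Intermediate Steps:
n*(-57 + 60) + 140 = -81*(-57 + 60) + 140 = -81*3 + 140 = -243 + 140 = -103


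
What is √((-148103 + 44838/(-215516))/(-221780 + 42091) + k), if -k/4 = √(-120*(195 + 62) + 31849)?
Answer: √(309018871412996050166 - 1499691808614011266576*√1009)/19362927262 ≈ 11.235*I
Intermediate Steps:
k = -4*√1009 (k = -4*√(-120*(195 + 62) + 31849) = -4*√(-120*257 + 31849) = -4*√(-30840 + 31849) = -4*√1009 ≈ -127.06)
√((-148103 + 44838/(-215516))/(-221780 + 42091) + k) = √((-148103 + 44838/(-215516))/(-221780 + 42091) - 4*√1009) = √((-148103 + 44838*(-1/215516))/(-179689) - 4*√1009) = √((-148103 - 22419/107758)*(-1/179689) - 4*√1009) = √(-15959305493/107758*(-1/179689) - 4*√1009) = √(15959305493/19362927262 - 4*√1009)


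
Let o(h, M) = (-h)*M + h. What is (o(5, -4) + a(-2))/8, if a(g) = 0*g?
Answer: 25/8 ≈ 3.1250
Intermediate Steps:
a(g) = 0
o(h, M) = h - M*h (o(h, M) = -M*h + h = h - M*h)
(o(5, -4) + a(-2))/8 = (5*(1 - 1*(-4)) + 0)/8 = (5*(1 + 4) + 0)*(1/8) = (5*5 + 0)*(1/8) = (25 + 0)*(1/8) = 25*(1/8) = 25/8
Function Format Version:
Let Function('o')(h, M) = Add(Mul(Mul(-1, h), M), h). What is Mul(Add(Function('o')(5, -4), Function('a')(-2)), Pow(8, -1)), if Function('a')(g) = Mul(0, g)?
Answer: Rational(25, 8) ≈ 3.1250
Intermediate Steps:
Function('a')(g) = 0
Function('o')(h, M) = Add(h, Mul(-1, M, h)) (Function('o')(h, M) = Add(Mul(-1, M, h), h) = Add(h, Mul(-1, M, h)))
Mul(Add(Function('o')(5, -4), Function('a')(-2)), Pow(8, -1)) = Mul(Add(Mul(5, Add(1, Mul(-1, -4))), 0), Pow(8, -1)) = Mul(Add(Mul(5, Add(1, 4)), 0), Rational(1, 8)) = Mul(Add(Mul(5, 5), 0), Rational(1, 8)) = Mul(Add(25, 0), Rational(1, 8)) = Mul(25, Rational(1, 8)) = Rational(25, 8)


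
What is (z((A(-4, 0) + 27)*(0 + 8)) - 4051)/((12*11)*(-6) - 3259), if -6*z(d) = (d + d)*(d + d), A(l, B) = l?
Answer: 79865/12153 ≈ 6.5716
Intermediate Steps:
z(d) = -2*d**2/3 (z(d) = -(d + d)*(d + d)/6 = -2*d*2*d/6 = -2*d**2/3)
(z((A(-4, 0) + 27)*(0 + 8)) - 4051)/((12*11)*(-6) - 3259) = (-2*(0 + 8)**2*(-4 + 27)**2/3 - 4051)/((12*11)*(-6) - 3259) = (-2*(23*8)**2/3 - 4051)/(132*(-6) - 3259) = (-2/3*184**2 - 4051)/(-792 - 3259) = (-2/3*33856 - 4051)/(-4051) = (-67712/3 - 4051)*(-1/4051) = -79865/3*(-1/4051) = 79865/12153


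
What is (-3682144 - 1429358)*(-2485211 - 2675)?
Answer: 12716834264772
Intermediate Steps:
(-3682144 - 1429358)*(-2485211 - 2675) = -5111502*(-2487886) = 12716834264772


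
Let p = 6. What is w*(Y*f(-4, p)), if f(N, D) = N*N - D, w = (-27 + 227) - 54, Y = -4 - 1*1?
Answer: -7300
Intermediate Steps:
Y = -5 (Y = -4 - 1 = -5)
w = 146 (w = 200 - 54 = 146)
f(N, D) = N**2 - D
w*(Y*f(-4, p)) = 146*(-5*((-4)**2 - 1*6)) = 146*(-5*(16 - 6)) = 146*(-5*10) = 146*(-50) = -7300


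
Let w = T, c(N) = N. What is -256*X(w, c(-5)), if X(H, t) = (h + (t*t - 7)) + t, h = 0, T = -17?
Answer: -3328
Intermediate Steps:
w = -17
X(H, t) = -7 + t + t² (X(H, t) = (0 + (t*t - 7)) + t = (0 + (t² - 7)) + t = (0 + (-7 + t²)) + t = (-7 + t²) + t = -7 + t + t²)
-256*X(w, c(-5)) = -256*(-7 - 5 + (-5)²) = -256*(-7 - 5 + 25) = -256*13 = -3328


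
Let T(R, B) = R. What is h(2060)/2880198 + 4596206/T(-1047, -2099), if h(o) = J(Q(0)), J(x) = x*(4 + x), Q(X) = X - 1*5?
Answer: -4412661107851/1005189102 ≈ -4389.9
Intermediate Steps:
Q(X) = -5 + X (Q(X) = X - 5 = -5 + X)
h(o) = 5 (h(o) = (-5 + 0)*(4 + (-5 + 0)) = -5*(4 - 5) = -5*(-1) = 5)
h(2060)/2880198 + 4596206/T(-1047, -2099) = 5/2880198 + 4596206/(-1047) = 5*(1/2880198) + 4596206*(-1/1047) = 5/2880198 - 4596206/1047 = -4412661107851/1005189102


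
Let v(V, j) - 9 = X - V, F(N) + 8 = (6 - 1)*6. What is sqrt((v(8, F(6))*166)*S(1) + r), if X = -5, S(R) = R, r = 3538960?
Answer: 6*sqrt(98286) ≈ 1881.0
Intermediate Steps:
F(N) = 22 (F(N) = -8 + (6 - 1)*6 = -8 + 5*6 = -8 + 30 = 22)
v(V, j) = 4 - V (v(V, j) = 9 + (-5 - V) = 4 - V)
sqrt((v(8, F(6))*166)*S(1) + r) = sqrt(((4 - 1*8)*166)*1 + 3538960) = sqrt(((4 - 8)*166)*1 + 3538960) = sqrt(-4*166*1 + 3538960) = sqrt(-664*1 + 3538960) = sqrt(-664 + 3538960) = sqrt(3538296) = 6*sqrt(98286)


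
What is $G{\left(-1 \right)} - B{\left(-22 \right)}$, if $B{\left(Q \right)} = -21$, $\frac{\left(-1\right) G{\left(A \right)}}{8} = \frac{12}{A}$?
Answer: $117$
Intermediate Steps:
$G{\left(A \right)} = - \frac{96}{A}$ ($G{\left(A \right)} = - 8 \frac{12}{A} = - \frac{96}{A}$)
$G{\left(-1 \right)} - B{\left(-22 \right)} = - \frac{96}{-1} - -21 = \left(-96\right) \left(-1\right) + 21 = 96 + 21 = 117$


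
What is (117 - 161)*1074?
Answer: -47256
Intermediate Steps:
(117 - 161)*1074 = -44*1074 = -47256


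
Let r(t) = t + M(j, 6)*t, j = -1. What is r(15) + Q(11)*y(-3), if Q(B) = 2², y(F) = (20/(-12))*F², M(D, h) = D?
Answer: -60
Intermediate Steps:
r(t) = 0 (r(t) = t - t = 0)
y(F) = -5*F²/3 (y(F) = (20*(-1/12))*F² = -5*F²/3)
Q(B) = 4
r(15) + Q(11)*y(-3) = 0 + 4*(-5/3*(-3)²) = 0 + 4*(-5/3*9) = 0 + 4*(-15) = 0 - 60 = -60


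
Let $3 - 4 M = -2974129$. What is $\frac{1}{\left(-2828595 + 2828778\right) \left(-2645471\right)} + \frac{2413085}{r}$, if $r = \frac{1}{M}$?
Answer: $\frac{868614276873673460864}{484121193} \approx 1.7942 \cdot 10^{12}$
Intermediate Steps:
$M = 743533$ ($M = \frac{3}{4} - - \frac{2974129}{4} = \frac{3}{4} + \frac{2974129}{4} = 743533$)
$r = \frac{1}{743533} \approx 1.3449 \cdot 10^{-6}$
$\frac{1}{\left(-2828595 + 2828778\right) \left(-2645471\right)} + \frac{2413085}{r} = \frac{1}{\left(-2828595 + 2828778\right) \left(-2645471\right)} + 2413085 \frac{1}{\frac{1}{743533}} = \frac{1}{183} \left(- \frac{1}{2645471}\right) + 2413085 \cdot 743533 = \frac{1}{183} \left(- \frac{1}{2645471}\right) + 1794208329305 = - \frac{1}{484121193} + 1794208329305 = \frac{868614276873673460864}{484121193}$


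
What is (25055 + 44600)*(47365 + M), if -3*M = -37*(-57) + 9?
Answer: 3250032645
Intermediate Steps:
M = -706 (M = -(-37*(-57) + 9)/3 = -(2109 + 9)/3 = -⅓*2118 = -706)
(25055 + 44600)*(47365 + M) = (25055 + 44600)*(47365 - 706) = 69655*46659 = 3250032645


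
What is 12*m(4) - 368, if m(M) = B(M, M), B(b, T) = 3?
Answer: -332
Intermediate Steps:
m(M) = 3
12*m(4) - 368 = 12*3 - 368 = 36 - 368 = -332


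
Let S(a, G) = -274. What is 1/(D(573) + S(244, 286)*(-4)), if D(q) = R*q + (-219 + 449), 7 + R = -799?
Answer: -1/460512 ≈ -2.1715e-6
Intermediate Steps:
R = -806 (R = -7 - 799 = -806)
D(q) = 230 - 806*q (D(q) = -806*q + (-219 + 449) = -806*q + 230 = 230 - 806*q)
1/(D(573) + S(244, 286)*(-4)) = 1/((230 - 806*573) - 274*(-4)) = 1/((230 - 461838) + 1096) = 1/(-461608 + 1096) = 1/(-460512) = -1/460512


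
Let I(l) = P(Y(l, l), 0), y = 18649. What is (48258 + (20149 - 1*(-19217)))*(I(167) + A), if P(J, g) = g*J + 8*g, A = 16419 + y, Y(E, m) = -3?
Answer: 3072798432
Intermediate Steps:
A = 35068 (A = 16419 + 18649 = 35068)
P(J, g) = 8*g + J*g (P(J, g) = J*g + 8*g = 8*g + J*g)
I(l) = 0 (I(l) = 0*(8 - 3) = 0*5 = 0)
(48258 + (20149 - 1*(-19217)))*(I(167) + A) = (48258 + (20149 - 1*(-19217)))*(0 + 35068) = (48258 + (20149 + 19217))*35068 = (48258 + 39366)*35068 = 87624*35068 = 3072798432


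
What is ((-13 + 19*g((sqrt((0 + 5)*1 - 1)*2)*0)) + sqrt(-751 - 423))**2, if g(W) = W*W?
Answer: (13 - I*sqrt(1174))**2 ≈ -1005.0 - 890.86*I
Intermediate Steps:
g(W) = W**2
((-13 + 19*g((sqrt((0 + 5)*1 - 1)*2)*0)) + sqrt(-751 - 423))**2 = ((-13 + 19*((sqrt((0 + 5)*1 - 1)*2)*0)**2) + sqrt(-751 - 423))**2 = ((-13 + 19*((sqrt(5*1 - 1)*2)*0)**2) + sqrt(-1174))**2 = ((-13 + 19*((sqrt(5 - 1)*2)*0)**2) + I*sqrt(1174))**2 = ((-13 + 19*((sqrt(4)*2)*0)**2) + I*sqrt(1174))**2 = ((-13 + 19*((2*2)*0)**2) + I*sqrt(1174))**2 = ((-13 + 19*(4*0)**2) + I*sqrt(1174))**2 = ((-13 + 19*0**2) + I*sqrt(1174))**2 = ((-13 + 19*0) + I*sqrt(1174))**2 = ((-13 + 0) + I*sqrt(1174))**2 = (-13 + I*sqrt(1174))**2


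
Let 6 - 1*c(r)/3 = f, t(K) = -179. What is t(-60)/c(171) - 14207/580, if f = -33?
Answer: -1766039/67860 ≈ -26.025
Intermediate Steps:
c(r) = 117 (c(r) = 18 - 3*(-33) = 18 + 99 = 117)
t(-60)/c(171) - 14207/580 = -179/117 - 14207/580 = -1766039/67860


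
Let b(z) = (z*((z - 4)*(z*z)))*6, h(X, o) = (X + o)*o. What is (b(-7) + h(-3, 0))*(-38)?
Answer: -860244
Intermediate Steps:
h(X, o) = o*(X + o)
b(z) = 6*z³*(-4 + z) (b(z) = (z*((-4 + z)*z²))*6 = (z*(z²*(-4 + z)))*6 = (z³*(-4 + z))*6 = 6*z³*(-4 + z))
(b(-7) + h(-3, 0))*(-38) = (6*(-7)³*(-4 - 7) + 0*(-3 + 0))*(-38) = (6*(-343)*(-11) + 0*(-3))*(-38) = (22638 + 0)*(-38) = 22638*(-38) = -860244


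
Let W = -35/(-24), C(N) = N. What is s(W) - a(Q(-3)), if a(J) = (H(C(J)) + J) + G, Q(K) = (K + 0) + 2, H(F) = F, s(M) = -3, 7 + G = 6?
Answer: 0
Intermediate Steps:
G = -1 (G = -7 + 6 = -1)
W = 35/24 (W = -35*(-1/24) = 35/24 ≈ 1.4583)
Q(K) = 2 + K (Q(K) = K + 2 = 2 + K)
a(J) = -1 + 2*J (a(J) = (J + J) - 1 = 2*J - 1 = -1 + 2*J)
s(W) - a(Q(-3)) = -3 - (-1 + 2*(2 - 3)) = -3 - (-1 + 2*(-1)) = -3 - (-1 - 2) = -3 - 1*(-3) = -3 + 3 = 0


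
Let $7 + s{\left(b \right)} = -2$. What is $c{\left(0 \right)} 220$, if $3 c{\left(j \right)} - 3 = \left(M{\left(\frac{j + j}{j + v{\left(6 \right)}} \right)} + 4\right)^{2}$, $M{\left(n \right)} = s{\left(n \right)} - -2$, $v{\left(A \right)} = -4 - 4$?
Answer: $880$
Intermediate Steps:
$s{\left(b \right)} = -9$ ($s{\left(b \right)} = -7 - 2 = -9$)
$v{\left(A \right)} = -8$
$M{\left(n \right)} = -7$ ($M{\left(n \right)} = -9 - -2 = -9 + 2 = -7$)
$c{\left(j \right)} = 4$ ($c{\left(j \right)} = 1 + \frac{\left(-7 + 4\right)^{2}}{3} = 1 + \frac{\left(-3\right)^{2}}{3} = 1 + \frac{1}{3} \cdot 9 = 1 + 3 = 4$)
$c{\left(0 \right)} 220 = 4 \cdot 220 = 880$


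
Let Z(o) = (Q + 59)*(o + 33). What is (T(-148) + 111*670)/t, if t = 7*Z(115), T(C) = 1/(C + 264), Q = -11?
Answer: 8626921/5768448 ≈ 1.4955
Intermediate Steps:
Z(o) = 1584 + 48*o (Z(o) = (-11 + 59)*(o + 33) = 48*(33 + o) = 1584 + 48*o)
T(C) = 1/(264 + C)
t = 49728 (t = 7*(1584 + 48*115) = 7*(1584 + 5520) = 7*7104 = 49728)
(T(-148) + 111*670)/t = (1/(264 - 148) + 111*670)/49728 = (1/116 + 74370)*(1/49728) = (8626921/116)*(1/49728) = 8626921/5768448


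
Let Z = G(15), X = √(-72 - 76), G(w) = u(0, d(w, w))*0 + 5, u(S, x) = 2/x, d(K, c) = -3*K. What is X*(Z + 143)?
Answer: 296*I*√37 ≈ 1800.5*I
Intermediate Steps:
G(w) = 5 (G(w) = (2/((-3*w)))*0 + 5 = (2*(-1/(3*w)))*0 + 5 = -2/(3*w)*0 + 5 = 0 + 5 = 5)
X = 2*I*√37 (X = √(-148) = 2*I*√37 ≈ 12.166*I)
Z = 5
X*(Z + 143) = (2*I*√37)*(5 + 143) = (2*I*√37)*148 = 296*I*√37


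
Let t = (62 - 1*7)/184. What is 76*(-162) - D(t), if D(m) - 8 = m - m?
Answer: -12320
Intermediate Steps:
t = 55/184 (t = (62 - 7)*(1/184) = 55*(1/184) = 55/184 ≈ 0.29891)
D(m) = 8 (D(m) = 8 + (m - m) = 8 + 0 = 8)
76*(-162) - D(t) = 76*(-162) - 1*8 = -12312 - 8 = -12320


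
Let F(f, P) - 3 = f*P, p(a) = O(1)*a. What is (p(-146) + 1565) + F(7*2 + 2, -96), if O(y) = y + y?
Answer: -260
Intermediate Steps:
O(y) = 2*y
p(a) = 2*a (p(a) = (2*1)*a = 2*a)
F(f, P) = 3 + P*f (F(f, P) = 3 + f*P = 3 + P*f)
(p(-146) + 1565) + F(7*2 + 2, -96) = (2*(-146) + 1565) + (3 - 96*(7*2 + 2)) = (-292 + 1565) + (3 - 96*(14 + 2)) = 1273 + (3 - 96*16) = 1273 + (3 - 1536) = 1273 - 1533 = -260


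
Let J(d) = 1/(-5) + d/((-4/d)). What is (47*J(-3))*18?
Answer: -20727/10 ≈ -2072.7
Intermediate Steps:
J(d) = -⅕ - d²/4 (J(d) = 1*(-⅕) + d*(-d/4) = -⅕ - d²/4)
(47*J(-3))*18 = (47*(-⅕ - ¼*(-3)²))*18 = (47*(-⅕ - ¼*9))*18 = (47*(-⅕ - 9/4))*18 = (47*(-49/20))*18 = -2303/20*18 = -20727/10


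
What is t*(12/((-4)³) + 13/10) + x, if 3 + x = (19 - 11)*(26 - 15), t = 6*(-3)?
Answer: 2599/40 ≈ 64.975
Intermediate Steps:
t = -18
x = 85 (x = -3 + (19 - 11)*(26 - 15) = -3 + 8*11 = -3 + 88 = 85)
t*(12/((-4)³) + 13/10) + x = -18*(12/((-4)³) + 13/10) + 85 = -18*(12/(-64) + 13*(⅒)) + 85 = -18*(12*(-1/64) + 13/10) + 85 = -18*(-3/16 + 13/10) + 85 = -18*89/80 + 85 = -801/40 + 85 = 2599/40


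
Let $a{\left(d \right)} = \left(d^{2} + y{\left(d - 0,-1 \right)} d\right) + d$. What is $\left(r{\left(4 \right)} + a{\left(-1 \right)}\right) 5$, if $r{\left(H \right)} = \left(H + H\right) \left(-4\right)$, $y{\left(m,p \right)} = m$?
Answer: $-155$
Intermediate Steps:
$a{\left(d \right)} = d + 2 d^{2}$ ($a{\left(d \right)} = \left(d^{2} + \left(d - 0\right) d\right) + d = \left(d^{2} + \left(d + 0\right) d\right) + d = \left(d^{2} + d d\right) + d = \left(d^{2} + d^{2}\right) + d = 2 d^{2} + d = d + 2 d^{2}$)
$r{\left(H \right)} = - 8 H$ ($r{\left(H \right)} = 2 H \left(-4\right) = - 8 H$)
$\left(r{\left(4 \right)} + a{\left(-1 \right)}\right) 5 = \left(\left(-8\right) 4 - \left(1 + 2 \left(-1\right)\right)\right) 5 = \left(-32 - \left(1 - 2\right)\right) 5 = \left(-32 - -1\right) 5 = \left(-32 + 1\right) 5 = \left(-31\right) 5 = -155$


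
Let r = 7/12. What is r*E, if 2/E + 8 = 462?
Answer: 7/2724 ≈ 0.0025697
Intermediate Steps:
E = 1/227 (E = 2/(-8 + 462) = 2/454 = 2*(1/454) = 1/227 ≈ 0.0044053)
r = 7/12 (r = 7*(1/12) = 7/12 ≈ 0.58333)
r*E = (7/12)*(1/227) = 7/2724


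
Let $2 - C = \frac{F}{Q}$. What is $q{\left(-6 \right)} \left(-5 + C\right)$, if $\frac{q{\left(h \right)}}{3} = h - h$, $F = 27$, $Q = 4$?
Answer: $0$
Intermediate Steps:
$q{\left(h \right)} = 0$ ($q{\left(h \right)} = 3 \left(h - h\right) = 3 \cdot 0 = 0$)
$C = - \frac{19}{4}$ ($C = 2 - \frac{27}{4} = - \frac{19}{4} \approx -4.75$)
$q{\left(-6 \right)} \left(-5 + C\right) = 0 \left(-5 - \frac{19}{4}\right) = 0 \left(- \frac{39}{4}\right) = 0$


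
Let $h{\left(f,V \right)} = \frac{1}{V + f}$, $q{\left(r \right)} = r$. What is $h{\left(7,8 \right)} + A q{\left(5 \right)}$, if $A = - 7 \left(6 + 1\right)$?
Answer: $- \frac{3674}{15} \approx -244.93$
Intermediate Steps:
$A = -49$ ($A = \left(-7\right) 7 = -49$)
$h{\left(7,8 \right)} + A q{\left(5 \right)} = \frac{1}{8 + 7} - 245 = \frac{1}{15} - 245 = - \frac{3674}{15}$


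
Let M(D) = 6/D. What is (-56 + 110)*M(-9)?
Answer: -36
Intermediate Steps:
(-56 + 110)*M(-9) = (-56 + 110)*(6/(-9)) = 54*(6*(-⅑)) = 54*(-⅔) = -36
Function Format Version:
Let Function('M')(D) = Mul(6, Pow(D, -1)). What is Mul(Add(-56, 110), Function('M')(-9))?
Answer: -36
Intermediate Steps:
Mul(Add(-56, 110), Function('M')(-9)) = Mul(Add(-56, 110), Mul(6, Pow(-9, -1))) = Mul(54, Mul(6, Rational(-1, 9))) = Mul(54, Rational(-2, 3)) = -36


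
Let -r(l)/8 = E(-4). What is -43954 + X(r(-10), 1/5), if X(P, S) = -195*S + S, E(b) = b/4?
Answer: -219964/5 ≈ -43993.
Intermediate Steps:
E(b) = b/4 (E(b) = b*(¼) = b/4)
r(l) = 8 (r(l) = -2*(-4) = -8*(-1) = 8)
X(P, S) = -194*S
-43954 + X(r(-10), 1/5) = -43954 - 194/5 = -219964/5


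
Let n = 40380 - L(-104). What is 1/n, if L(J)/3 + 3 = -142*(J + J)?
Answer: -1/48219 ≈ -2.0739e-5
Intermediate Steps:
L(J) = -9 - 852*J (L(J) = -9 + 3*(-142*(J + J)) = -9 + 3*(-284*J) = -9 - 852*J)
n = -48219 (n = 40380 - (-9 - 852*(-104)) = 40380 - (-9 + 88608) = 40380 - 1*88599 = 40380 - 88599 = -48219)
1/n = 1/(-48219) = -1/48219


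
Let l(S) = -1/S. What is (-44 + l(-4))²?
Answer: 30625/16 ≈ 1914.1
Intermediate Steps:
(-44 + l(-4))² = (-44 - 1/(-4))² = (-44 - 1*(-¼))² = (-44 + ¼)² = (-175/4)² = 30625/16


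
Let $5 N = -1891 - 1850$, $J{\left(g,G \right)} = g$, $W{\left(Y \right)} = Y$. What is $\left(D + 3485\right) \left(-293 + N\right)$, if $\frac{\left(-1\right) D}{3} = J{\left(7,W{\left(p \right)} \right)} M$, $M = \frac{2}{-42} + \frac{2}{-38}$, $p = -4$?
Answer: $-3630774$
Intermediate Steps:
$M = - \frac{40}{399}$ ($M = 2 \left(- \frac{1}{42}\right) + 2 \left(- \frac{1}{38}\right) = - \frac{1}{21} - \frac{1}{19} = - \frac{40}{399} \approx -0.10025$)
$N = - \frac{3741}{5}$ ($N = \frac{-1891 - 1850}{5} = \frac{1}{5} \left(-3741\right) = - \frac{3741}{5} \approx -748.2$)
$D = \frac{40}{19}$ ($D = - 3 \cdot 7 \left(- \frac{40}{399}\right) = \left(-3\right) \left(- \frac{40}{57}\right) = \frac{40}{19} \approx 2.1053$)
$\left(D + 3485\right) \left(-293 + N\right) = \left(\frac{40}{19} + 3485\right) \left(-293 - \frac{3741}{5}\right) = \frac{66255}{19} \left(- \frac{5206}{5}\right) = -3630774$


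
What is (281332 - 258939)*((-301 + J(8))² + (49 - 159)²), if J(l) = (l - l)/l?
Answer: 2299783493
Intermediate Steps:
J(l) = 0 (J(l) = 0/l = 0)
(281332 - 258939)*((-301 + J(8))² + (49 - 159)²) = (281332 - 258939)*((-301 + 0)² + (49 - 159)²) = 22393*((-301)² + (-110)²) = 22393*(90601 + 12100) = 22393*102701 = 2299783493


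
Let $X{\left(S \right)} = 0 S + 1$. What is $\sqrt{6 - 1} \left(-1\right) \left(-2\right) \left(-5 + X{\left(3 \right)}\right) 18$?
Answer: $- 144 \sqrt{5} \approx -321.99$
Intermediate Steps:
$X{\left(S \right)} = 1$ ($X{\left(S \right)} = 0 + 1 = 1$)
$\sqrt{6 - 1} \left(-1\right) \left(-2\right) \left(-5 + X{\left(3 \right)}\right) 18 = \sqrt{6 - 1} \left(-1\right) \left(-2\right) \left(-5 + 1\right) 18 = \sqrt{5} \cdot 2 \left(-4\right) 18 = \sqrt{5} \left(-8\right) 18 = - 8 \sqrt{5} \cdot 18 = - 144 \sqrt{5}$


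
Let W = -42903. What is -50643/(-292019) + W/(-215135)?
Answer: 23423572962/62823507565 ≈ 0.37285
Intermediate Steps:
-50643/(-292019) + W/(-215135) = -50643/(-292019) - 42903/(-215135) = -50643*(-1/292019) - 42903*(-1/215135) = 50643/292019 + 42903/215135 = 23423572962/62823507565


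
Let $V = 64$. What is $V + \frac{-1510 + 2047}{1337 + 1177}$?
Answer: $\frac{53811}{838} \approx 64.214$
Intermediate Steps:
$V + \frac{-1510 + 2047}{1337 + 1177} = 64 + \frac{-1510 + 2047}{1337 + 1177} = 64 + \frac{537}{2514} = 64 + 537 \cdot \frac{1}{2514} = 64 + \frac{179}{838} = \frac{53811}{838}$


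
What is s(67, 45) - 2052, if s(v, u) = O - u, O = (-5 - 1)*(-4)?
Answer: -2073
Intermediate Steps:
O = 24 (O = -6*(-4) = 24)
s(v, u) = 24 - u
s(67, 45) - 2052 = (24 - 1*45) - 2052 = (24 - 45) - 2052 = -21 - 2052 = -2073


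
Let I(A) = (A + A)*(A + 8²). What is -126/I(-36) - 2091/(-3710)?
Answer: 18583/29680 ≈ 0.62611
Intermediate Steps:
I(A) = 2*A*(64 + A) (I(A) = (2*A)*(A + 64) = (2*A)*(64 + A) = 2*A*(64 + A))
-126/I(-36) - 2091/(-3710) = -126*(-1/(72*(64 - 36))) - 2091/(-3710) = -126/(2*(-36)*28) - 2091*(-1/3710) = -126/(-2016) + 2091/3710 = -126*(-1/2016) + 2091/3710 = 1/16 + 2091/3710 = 18583/29680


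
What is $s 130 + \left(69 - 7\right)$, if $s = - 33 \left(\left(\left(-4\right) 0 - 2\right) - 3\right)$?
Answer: $21512$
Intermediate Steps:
$s = 165$ ($s = - 33 \left(\left(0 - 2\right) - 3\right) = - 33 \left(-2 - 3\right) = \left(-33\right) \left(-5\right) = 165$)
$s 130 + \left(69 - 7\right) = 165 \cdot 130 + \left(69 - 7\right) = 21450 + 62 = 21512$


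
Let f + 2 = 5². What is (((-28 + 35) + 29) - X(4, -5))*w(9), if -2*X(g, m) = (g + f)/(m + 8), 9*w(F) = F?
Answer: 81/2 ≈ 40.500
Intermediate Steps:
w(F) = F/9
f = 23 (f = -2 + 5² = -2 + 25 = 23)
X(g, m) = -(23 + g)/(2*(8 + m)) (X(g, m) = -(g + 23)/(2*(m + 8)) = -(23 + g)/(2*(8 + m)))
(((-28 + 35) + 29) - X(4, -5))*w(9) = (((-28 + 35) + 29) - (-23 - 1*4)/(2*(8 - 5)))*((⅑)*9) = ((7 + 29) - (-23 - 4)/(2*3))*1 = (36 - (-27)/(2*3))*1 = (36 - 1*(-9/2))*1 = (36 + 9/2)*1 = (81/2)*1 = 81/2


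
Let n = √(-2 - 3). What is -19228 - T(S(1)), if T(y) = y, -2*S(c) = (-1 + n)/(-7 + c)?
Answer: -230735/12 - I*√5/12 ≈ -19228.0 - 0.18634*I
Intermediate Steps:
n = I*√5 (n = √(-5) = I*√5 ≈ 2.2361*I)
S(c) = -(-1 + I*√5)/(2*(-7 + c))
-19228 - T(S(1)) = -19228 - (1 - I*√5)/(2*(-7 + 1)) = -19228 - (1 - I*√5)/(2*(-6)) = -19228 - (-1)*(1 - I*√5)/(2*6) = -19228 - (-1/12 + I*√5/12) = -19228 + (1/12 - I*√5/12) = -230735/12 - I*√5/12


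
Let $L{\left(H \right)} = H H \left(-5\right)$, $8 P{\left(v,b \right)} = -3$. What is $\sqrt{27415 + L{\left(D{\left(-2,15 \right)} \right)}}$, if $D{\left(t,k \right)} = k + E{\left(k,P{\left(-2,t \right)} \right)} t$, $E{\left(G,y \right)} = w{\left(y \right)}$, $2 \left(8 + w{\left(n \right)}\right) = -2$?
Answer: $13 \sqrt{130} \approx 148.22$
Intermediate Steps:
$w{\left(n \right)} = -9$ ($w{\left(n \right)} = -8 + \frac{1}{2} \left(-2\right) = -8 - 1 = -9$)
$P{\left(v,b \right)} = - \frac{3}{8}$ ($P{\left(v,b \right)} = \frac{1}{8} \left(-3\right) = - \frac{3}{8}$)
$E{\left(G,y \right)} = -9$
$D{\left(t,k \right)} = k - 9 t$
$L{\left(H \right)} = - 5 H^{2}$ ($L{\left(H \right)} = H^{2} \left(-5\right) = - 5 H^{2}$)
$\sqrt{27415 + L{\left(D{\left(-2,15 \right)} \right)}} = \sqrt{27415 - 5 \left(15 - -18\right)^{2}} = \sqrt{27415 - 5 \left(15 + 18\right)^{2}} = \sqrt{27415 - 5 \cdot 33^{2}} = \sqrt{27415 - 5445} = \sqrt{21970} = 13 \sqrt{130}$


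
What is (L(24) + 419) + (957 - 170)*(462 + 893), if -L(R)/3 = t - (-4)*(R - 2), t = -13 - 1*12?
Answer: 1066615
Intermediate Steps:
t = -25 (t = -13 - 12 = -25)
L(R) = 99 - 12*R (L(R) = -3*(-25 - (-4)*(R - 2)) = -3*(-25 - (-4)*(-2 + R)) = -3*(-25 - (8 - 4*R)) = -3*(-25 + (-8 + 4*R)) = -3*(-33 + 4*R) = 99 - 12*R)
(L(24) + 419) + (957 - 170)*(462 + 893) = ((99 - 12*24) + 419) + (957 - 170)*(462 + 893) = ((99 - 288) + 419) + 787*1355 = (-189 + 419) + 1066385 = 230 + 1066385 = 1066615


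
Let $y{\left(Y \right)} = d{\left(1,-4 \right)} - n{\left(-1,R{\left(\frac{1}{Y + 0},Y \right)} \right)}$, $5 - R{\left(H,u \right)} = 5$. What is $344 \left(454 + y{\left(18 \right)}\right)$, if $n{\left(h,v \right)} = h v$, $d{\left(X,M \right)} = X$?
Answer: $156520$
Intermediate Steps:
$R{\left(H,u \right)} = 0$ ($R{\left(H,u \right)} = 5 - 5 = 0$)
$y{\left(Y \right)} = 1$ ($y{\left(Y \right)} = 1 - \left(-1\right) 0 = 1 - 0 = 1 + 0 = 1$)
$344 \left(454 + y{\left(18 \right)}\right) = 344 \left(454 + 1\right) = 344 \cdot 455 = 156520$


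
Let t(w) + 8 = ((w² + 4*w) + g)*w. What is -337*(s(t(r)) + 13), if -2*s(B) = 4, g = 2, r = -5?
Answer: -3707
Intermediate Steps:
t(w) = -8 + w*(2 + w² + 4*w) (t(w) = -8 + ((w² + 4*w) + 2)*w = -8 + (2 + w² + 4*w)*w = -8 + w*(2 + w² + 4*w))
s(B) = -2 (s(B) = -½*4 = -2)
-337*(s(t(r)) + 13) = -337*(-2 + 13) = -337*11 = -3707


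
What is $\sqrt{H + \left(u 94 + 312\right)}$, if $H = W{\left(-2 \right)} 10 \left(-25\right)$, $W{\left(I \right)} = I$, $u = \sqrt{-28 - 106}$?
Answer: $\sqrt{812 + 94 i \sqrt{134}} \approx 32.937 + 16.518 i$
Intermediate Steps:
$u = i \sqrt{134}$ ($u = \sqrt{-134} = i \sqrt{134} \approx 11.576 i$)
$H = 500$ ($H = \left(-2\right) 10 \left(-25\right) = \left(-20\right) \left(-25\right) = 500$)
$\sqrt{H + \left(u 94 + 312\right)} = \sqrt{500 + \left(i \sqrt{134} \cdot 94 + 312\right)} = \sqrt{500 + \left(94 i \sqrt{134} + 312\right)} = \sqrt{500 + \left(312 + 94 i \sqrt{134}\right)} = \sqrt{812 + 94 i \sqrt{134}}$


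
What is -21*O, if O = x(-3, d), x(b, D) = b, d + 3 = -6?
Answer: 63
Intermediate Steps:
d = -9 (d = -3 - 6 = -9)
O = -3
-21*O = -21*(-3) = 63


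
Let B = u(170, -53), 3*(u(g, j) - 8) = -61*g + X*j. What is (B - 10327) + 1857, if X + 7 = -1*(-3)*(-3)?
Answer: -11636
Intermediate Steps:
X = -16 (X = -7 - 1*(-3)*(-3) = -7 + 3*(-3) = -7 - 9 = -16)
u(g, j) = 8 - 61*g/3 - 16*j/3 (u(g, j) = 8 + (-61*g - 16*j)/3 = 8 + (-61*g/3 - 16*j/3) = 8 - 61*g/3 - 16*j/3)
B = -3166 (B = 8 - 61/3*170 - 16/3*(-53) = 8 - 10370/3 + 848/3 = -3166)
(B - 10327) + 1857 = (-3166 - 10327) + 1857 = -13493 + 1857 = -11636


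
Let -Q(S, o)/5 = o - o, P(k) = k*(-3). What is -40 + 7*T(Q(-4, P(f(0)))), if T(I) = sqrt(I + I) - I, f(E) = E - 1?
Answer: -40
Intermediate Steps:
f(E) = -1 + E
P(k) = -3*k
Q(S, o) = 0 (Q(S, o) = -5*(o - o) = -5*0 = 0)
T(I) = -I + sqrt(2)*sqrt(I) (T(I) = sqrt(2*I) - I = sqrt(2)*sqrt(I) - I = -I + sqrt(2)*sqrt(I))
-40 + 7*T(Q(-4, P(f(0)))) = -40 + 7*(-1*0 + sqrt(2)*sqrt(0)) = -40 + 7*(0 + sqrt(2)*0) = -40 + 7*(0 + 0) = -40 + 7*0 = -40 + 0 = -40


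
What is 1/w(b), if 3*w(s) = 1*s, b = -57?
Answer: -1/19 ≈ -0.052632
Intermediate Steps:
w(s) = s/3 (w(s) = (1*s)/3 = s/3)
1/w(b) = 1/((1/3)*(-57)) = 1/(-19) = -1/19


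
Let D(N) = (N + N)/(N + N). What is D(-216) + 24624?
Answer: 24625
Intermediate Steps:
D(N) = 1 (D(N) = (2*N)/((2*N)) = (2*N)*(1/(2*N)) = 1)
D(-216) + 24624 = 1 + 24624 = 24625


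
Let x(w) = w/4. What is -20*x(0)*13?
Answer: 0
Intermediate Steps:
x(w) = w/4 (x(w) = w*(¼) = w/4)
-20*x(0)*13 = -5*0*13 = -20*0*13 = 0*13 = 0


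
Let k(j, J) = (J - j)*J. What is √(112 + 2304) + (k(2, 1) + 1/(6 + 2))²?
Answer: 49/64 + 4*√151 ≈ 49.918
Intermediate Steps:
k(j, J) = J*(J - j)
√(112 + 2304) + (k(2, 1) + 1/(6 + 2))² = √(112 + 2304) + (1*(1 - 1*2) + 1/(6 + 2))² = √2416 + (1*(1 - 2) + 1/8)² = 4*√151 + (1*(-1) + ⅛)² = 4*√151 + (-1 + ⅛)² = 4*√151 + (-7/8)² = 4*√151 + 49/64 = 49/64 + 4*√151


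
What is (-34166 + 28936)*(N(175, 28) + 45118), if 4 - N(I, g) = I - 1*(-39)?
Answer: -234868840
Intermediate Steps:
N(I, g) = -35 - I (N(I, g) = 4 - (I - 1*(-39)) = 4 - (I + 39) = 4 - (39 + I) = 4 + (-39 - I) = -35 - I)
(-34166 + 28936)*(N(175, 28) + 45118) = (-34166 + 28936)*((-35 - 1*175) + 45118) = -5230*((-35 - 175) + 45118) = -5230*(-210 + 45118) = -5230*44908 = -234868840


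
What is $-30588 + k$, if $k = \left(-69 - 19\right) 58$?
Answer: $-35692$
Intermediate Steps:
$k = -5104$ ($k = \left(-88\right) 58 = -5104$)
$-30588 + k = -30588 - 5104 = -35692$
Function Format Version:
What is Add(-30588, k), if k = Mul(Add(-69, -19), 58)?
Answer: -35692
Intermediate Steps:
k = -5104 (k = Mul(-88, 58) = -5104)
Add(-30588, k) = Add(-30588, -5104) = -35692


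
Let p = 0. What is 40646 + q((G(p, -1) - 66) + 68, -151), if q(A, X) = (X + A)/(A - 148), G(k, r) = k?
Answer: 5934465/146 ≈ 40647.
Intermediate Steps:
q(A, X) = (A + X)/(-148 + A)
40646 + q((G(p, -1) - 66) + 68, -151) = 40646 + (((0 - 66) + 68) - 151)/(-148 + ((0 - 66) + 68)) = 40646 + ((-66 + 68) - 151)/(-148 + (-66 + 68)) = 40646 + (2 - 151)/(-148 + 2) = 40646 - 149/(-146) = 40646 - 1/146*(-149) = 40646 + 149/146 = 5934465/146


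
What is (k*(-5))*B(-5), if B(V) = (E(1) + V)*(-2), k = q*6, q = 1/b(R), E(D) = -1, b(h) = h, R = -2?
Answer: 180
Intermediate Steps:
q = -1/2 (q = 1/(-2) = -1/2 ≈ -0.50000)
k = -3 (k = -1/2*6 = -3)
B(V) = 2 - 2*V (B(V) = (-1 + V)*(-2) = 2 - 2*V)
(k*(-5))*B(-5) = (-3*(-5))*(2 - 2*(-5)) = 15*(2 + 10) = 15*12 = 180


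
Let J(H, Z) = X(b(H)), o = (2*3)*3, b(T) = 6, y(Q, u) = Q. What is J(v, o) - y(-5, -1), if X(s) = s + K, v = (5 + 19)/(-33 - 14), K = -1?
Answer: 10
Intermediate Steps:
o = 18 (o = 6*3 = 18)
v = -24/47 (v = 24/(-47) = 24*(-1/47) = -24/47 ≈ -0.51064)
X(s) = -1 + s (X(s) = s - 1 = -1 + s)
J(H, Z) = 5 (J(H, Z) = -1 + 6 = 5)
J(v, o) - y(-5, -1) = 5 - 1*(-5) = 5 + 5 = 10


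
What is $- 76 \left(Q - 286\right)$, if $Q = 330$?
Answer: $-3344$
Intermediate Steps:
$- 76 \left(Q - 286\right) = - 76 \left(330 - 286\right) = \left(-76\right) 44 = -3344$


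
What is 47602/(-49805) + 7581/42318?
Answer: -545616577/702549330 ≈ -0.77662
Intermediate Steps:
47602/(-49805) + 7581/42318 = 47602*(-1/49805) + 7581*(1/42318) = -47602/49805 + 2527/14106 = -545616577/702549330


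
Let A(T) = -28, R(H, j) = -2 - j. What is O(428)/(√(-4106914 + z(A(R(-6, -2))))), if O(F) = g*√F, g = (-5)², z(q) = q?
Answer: -25*I*√439442794/2053471 ≈ -0.25521*I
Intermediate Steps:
g = 25
O(F) = 25*√F
O(428)/(√(-4106914 + z(A(R(-6, -2))))) = (25*√428)/(√(-4106914 - 28)) = (25*(2*√107))/(√(-4106942)) = (50*√107)/((I*√4106942)) = (50*√107)*(-I*√4106942/4106942) = -25*I*√439442794/2053471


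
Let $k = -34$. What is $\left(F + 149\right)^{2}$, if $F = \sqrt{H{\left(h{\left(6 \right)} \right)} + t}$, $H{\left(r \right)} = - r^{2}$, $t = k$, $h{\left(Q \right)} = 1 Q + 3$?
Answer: $\left(149 + i \sqrt{115}\right)^{2} \approx 22086.0 + 3195.7 i$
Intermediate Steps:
$h{\left(Q \right)} = 3 + Q$ ($h{\left(Q \right)} = Q + 3 = 3 + Q$)
$t = -34$
$F = i \sqrt{115}$ ($F = \sqrt{- \left(3 + 6\right)^{2} - 34} = \sqrt{- 9^{2} - 34} = \sqrt{\left(-1\right) 81 - 34} = \sqrt{-81 - 34} = \sqrt{-115} = i \sqrt{115} \approx 10.724 i$)
$\left(F + 149\right)^{2} = \left(i \sqrt{115} + 149\right)^{2} = \left(149 + i \sqrt{115}\right)^{2}$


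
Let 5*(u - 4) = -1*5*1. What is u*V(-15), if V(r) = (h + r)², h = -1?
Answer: 768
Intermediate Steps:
V(r) = (-1 + r)²
u = 3 (u = 4 + (-1*5*1)/5 = 4 + (-5*1)/5 = 4 + (⅕)*(-5) = 4 - 1 = 3)
u*V(-15) = 3*(-1 - 15)² = 3*(-16)² = 3*256 = 768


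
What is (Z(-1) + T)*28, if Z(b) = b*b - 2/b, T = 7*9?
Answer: 1848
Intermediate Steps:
T = 63
Z(b) = b² - 2/b
(Z(-1) + T)*28 = ((-2 + (-1)³)/(-1) + 63)*28 = (-(-2 - 1) + 63)*28 = (-1*(-3) + 63)*28 = (3 + 63)*28 = 66*28 = 1848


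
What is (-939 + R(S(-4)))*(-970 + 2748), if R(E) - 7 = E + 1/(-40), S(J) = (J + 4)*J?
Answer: -33142809/20 ≈ -1.6571e+6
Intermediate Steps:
S(J) = J*(4 + J) (S(J) = (4 + J)*J = J*(4 + J))
R(E) = 279/40 + E (R(E) = 7 + (E + 1/(-40)) = 7 + (E - 1/40) = 7 + (-1/40 + E) = 279/40 + E)
(-939 + R(S(-4)))*(-970 + 2748) = (-939 + (279/40 - 4*(4 - 4)))*(-970 + 2748) = (-939 + (279/40 - 4*0))*1778 = (-939 + (279/40 + 0))*1778 = (-939 + 279/40)*1778 = -37281/40*1778 = -33142809/20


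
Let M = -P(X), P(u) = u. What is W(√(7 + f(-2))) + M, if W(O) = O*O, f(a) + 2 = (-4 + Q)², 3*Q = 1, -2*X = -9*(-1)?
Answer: 413/18 ≈ 22.944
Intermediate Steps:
X = -9/2 (X = -(-9)*(-1)/2 = -½*9 = -9/2 ≈ -4.5000)
Q = ⅓ (Q = (⅓)*1 = ⅓ ≈ 0.33333)
f(a) = 103/9 (f(a) = -2 + (-4 + ⅓)² = -2 + (-11/3)² = -2 + 121/9 = 103/9)
W(O) = O²
M = 9/2 (M = -1*(-9/2) = 9/2 ≈ 4.5000)
W(√(7 + f(-2))) + M = (√(7 + 103/9))² + 9/2 = (√(166/9))² + 9/2 = (√166/3)² + 9/2 = 166/9 + 9/2 = 413/18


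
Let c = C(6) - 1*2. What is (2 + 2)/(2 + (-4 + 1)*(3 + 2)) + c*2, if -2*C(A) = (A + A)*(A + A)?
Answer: -1928/13 ≈ -148.31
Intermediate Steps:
C(A) = -2*A² (C(A) = -(A + A)*(A + A)/2 = -2*A*2*A/2 = -2*A²)
c = -74 (c = -2*6² - 1*2 = -2*36 - 2 = -72 - 2 = -74)
(2 + 2)/(2 + (-4 + 1)*(3 + 2)) + c*2 = (2 + 2)/(2 + (-4 + 1)*(3 + 2)) - 74*2 = 4/(2 - 3*5) - 148 = 4/(2 - 15) - 148 = 4/(-13) - 148 = 4*(-1/13) - 148 = -4/13 - 148 = -1928/13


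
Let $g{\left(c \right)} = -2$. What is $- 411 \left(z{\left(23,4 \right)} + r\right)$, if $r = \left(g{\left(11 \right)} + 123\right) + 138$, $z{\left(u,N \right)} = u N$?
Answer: $-144261$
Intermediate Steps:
$z{\left(u,N \right)} = N u$
$r = 259$ ($r = \left(-2 + 123\right) + 138 = 121 + 138 = 259$)
$- 411 \left(z{\left(23,4 \right)} + r\right) = - 411 \left(4 \cdot 23 + 259\right) = - 411 \left(92 + 259\right) = \left(-411\right) 351 = -144261$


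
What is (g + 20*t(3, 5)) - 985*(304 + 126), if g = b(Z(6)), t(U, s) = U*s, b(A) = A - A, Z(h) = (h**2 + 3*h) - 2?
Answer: -423250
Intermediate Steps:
Z(h) = -2 + h**2 + 3*h
b(A) = 0
g = 0
(g + 20*t(3, 5)) - 985*(304 + 126) = (0 + 20*(3*5)) - 985*(304 + 126) = (0 + 20*15) - 985*430 = (0 + 300) - 423550 = 300 - 423550 = -423250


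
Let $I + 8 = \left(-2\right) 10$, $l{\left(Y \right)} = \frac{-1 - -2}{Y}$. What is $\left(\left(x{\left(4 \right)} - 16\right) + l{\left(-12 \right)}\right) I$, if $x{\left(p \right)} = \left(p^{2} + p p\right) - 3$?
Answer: $- \frac{1085}{3} \approx -361.67$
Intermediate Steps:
$l{\left(Y \right)} = \frac{1}{Y}$ ($l{\left(Y \right)} = \frac{-1 + 2}{Y} = 1 \frac{1}{Y} = \frac{1}{Y}$)
$x{\left(p \right)} = -3 + 2 p^{2}$ ($x{\left(p \right)} = \left(p^{2} + p^{2}\right) - 3 = 2 p^{2} - 3 = -3 + 2 p^{2}$)
$I = -28$ ($I = -8 - 20 = -28$)
$\left(\left(x{\left(4 \right)} - 16\right) + l{\left(-12 \right)}\right) I = \left(\left(\left(-3 + 2 \cdot 4^{2}\right) - 16\right) + \frac{1}{-12}\right) \left(-28\right) = \left(\left(\left(-3 + 2 \cdot 16\right) - 16\right) - \frac{1}{12}\right) \left(-28\right) = \left(\left(\left(-3 + 32\right) - 16\right) - \frac{1}{12}\right) \left(-28\right) = \left(\left(29 - 16\right) - \frac{1}{12}\right) \left(-28\right) = \left(13 - \frac{1}{12}\right) \left(-28\right) = \frac{155}{12} \left(-28\right) = - \frac{1085}{3}$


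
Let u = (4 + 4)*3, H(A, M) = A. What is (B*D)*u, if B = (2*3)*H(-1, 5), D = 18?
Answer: -2592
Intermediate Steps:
u = 24 (u = 8*3 = 24)
B = -6 (B = (2*3)*(-1) = 6*(-1) = -6)
(B*D)*u = -6*18*24 = -108*24 = -2592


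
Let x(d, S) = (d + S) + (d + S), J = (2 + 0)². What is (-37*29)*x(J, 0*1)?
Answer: -8584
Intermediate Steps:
J = 4 (J = 2² = 4)
x(d, S) = 2*S + 2*d (x(d, S) = (S + d) + (S + d) = 2*S + 2*d)
(-37*29)*x(J, 0*1) = (-37*29)*(2*(0*1) + 2*4) = -1073*(2*0 + 8) = -1073*(0 + 8) = -1073*8 = -8584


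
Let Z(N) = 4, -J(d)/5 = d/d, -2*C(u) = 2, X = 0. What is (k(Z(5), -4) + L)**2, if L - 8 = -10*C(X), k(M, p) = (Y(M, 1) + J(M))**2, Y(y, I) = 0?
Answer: 1849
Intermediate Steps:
C(u) = -1 (C(u) = -1/2*2 = -1)
J(d) = -5 (J(d) = -5*d/d = -5*1 = -5)
k(M, p) = 25 (k(M, p) = (0 - 5)**2 = (-5)**2 = 25)
L = 18 (L = 8 - 10*(-1) = 8 + 10 = 18)
(k(Z(5), -4) + L)**2 = (25 + 18)**2 = 43**2 = 1849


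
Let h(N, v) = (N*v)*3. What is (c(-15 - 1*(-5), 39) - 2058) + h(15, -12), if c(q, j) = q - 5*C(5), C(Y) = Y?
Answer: -2633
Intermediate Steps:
h(N, v) = 3*N*v
c(q, j) = -25 + q (c(q, j) = q - 5*5 = q - 25 = -25 + q)
(c(-15 - 1*(-5), 39) - 2058) + h(15, -12) = ((-25 + (-15 - 1*(-5))) - 2058) + 3*15*(-12) = ((-25 + (-15 + 5)) - 2058) - 540 = ((-25 - 10) - 2058) - 540 = (-35 - 2058) - 540 = -2093 - 540 = -2633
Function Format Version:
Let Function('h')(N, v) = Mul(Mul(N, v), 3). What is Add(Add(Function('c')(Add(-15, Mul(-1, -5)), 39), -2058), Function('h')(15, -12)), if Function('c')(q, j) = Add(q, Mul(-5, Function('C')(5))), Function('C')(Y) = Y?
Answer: -2633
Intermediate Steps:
Function('h')(N, v) = Mul(3, N, v)
Function('c')(q, j) = Add(-25, q) (Function('c')(q, j) = Add(q, Mul(-5, 5)) = Add(q, -25) = Add(-25, q))
Add(Add(Function('c')(Add(-15, Mul(-1, -5)), 39), -2058), Function('h')(15, -12)) = Add(Add(Add(-25, Add(-15, Mul(-1, -5))), -2058), Mul(3, 15, -12)) = Add(Add(Add(-25, Add(-15, 5)), -2058), -540) = Add(Add(Add(-25, -10), -2058), -540) = Add(Add(-35, -2058), -540) = Add(-2093, -540) = -2633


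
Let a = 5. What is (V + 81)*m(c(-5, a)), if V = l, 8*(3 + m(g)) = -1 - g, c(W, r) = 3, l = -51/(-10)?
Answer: -6027/20 ≈ -301.35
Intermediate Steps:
l = 51/10 (l = -51*(-⅒) = 51/10 ≈ 5.1000)
m(g) = -25/8 - g/8 (m(g) = -3 + (-1 - g)/8 = -3 + (-⅛ - g/8) = -25/8 - g/8)
V = 51/10 ≈ 5.1000
(V + 81)*m(c(-5, a)) = (51/10 + 81)*(-25/8 - ⅛*3) = 861*(-25/8 - 3/8)/10 = (861/10)*(-7/2) = -6027/20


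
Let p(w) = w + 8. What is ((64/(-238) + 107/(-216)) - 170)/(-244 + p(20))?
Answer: 4389325/5552064 ≈ 0.79058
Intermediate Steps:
p(w) = 8 + w
((64/(-238) + 107/(-216)) - 170)/(-244 + p(20)) = ((64/(-238) + 107/(-216)) - 170)/(-244 + (8 + 20)) = ((64*(-1/238) + 107*(-1/216)) - 170)/(-244 + 28) = ((-32/119 - 107/216) - 170)/(-216) = (-19645/25704 - 170)*(-1/216) = -4389325/25704*(-1/216) = 4389325/5552064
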